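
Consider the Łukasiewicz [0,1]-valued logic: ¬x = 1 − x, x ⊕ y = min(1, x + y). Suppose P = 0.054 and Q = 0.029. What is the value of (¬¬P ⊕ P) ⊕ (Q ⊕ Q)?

0.166

¬P = 1 − 0.054 = 0.946
¬¬P = 1 − 0.946 = 0.054
¬¬P ⊕ P = min(1, 0.054 + 0.054) = min(1, 0.108) = 0.108
Q ⊕ Q = min(1, 0.029 + 0.029) = min(1, 0.058) = 0.058
(¬¬P ⊕ P) ⊕ (Q ⊕ Q) = min(1, 0.108 + 0.058) = min(1, 0.166) = 0.166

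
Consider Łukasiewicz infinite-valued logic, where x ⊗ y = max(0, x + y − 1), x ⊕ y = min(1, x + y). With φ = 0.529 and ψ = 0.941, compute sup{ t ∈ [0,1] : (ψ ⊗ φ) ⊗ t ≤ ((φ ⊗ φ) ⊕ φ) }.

1.000

ψ ⊗ φ = max(0, 0.941 + 0.529 − 1) = max(0, 0.470) = 0.470
So the left factor is ψ ⊗ φ = 0.470.
φ ⊗ φ = max(0, 0.529 + 0.529 − 1) = max(0, 0.058) = 0.058
(φ ⊗ φ) ⊕ φ = min(1, 0.058 + 0.529) = min(1, 0.587) = 0.587
So the right-hand bound is (φ ⊗ φ) ⊕ φ = 0.587.
The residuum of the Łukasiewicz t-norm gives the supremum: min(1, 1 − 0.470 + 0.587).
1 − 0.470 + 0.587 = 1.117, so t = min(1, 1.117) = 1.000.
Check: 0.470 ⊗ 1.000 = max(0, 0.470) = 0.470 ≤ 0.587.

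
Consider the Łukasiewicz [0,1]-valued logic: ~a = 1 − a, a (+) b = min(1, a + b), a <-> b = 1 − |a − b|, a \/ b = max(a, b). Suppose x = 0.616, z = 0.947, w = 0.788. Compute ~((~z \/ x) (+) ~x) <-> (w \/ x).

~z = 1 − 0.947 = 0.053
~z \/ x = max(0.053, 0.616) = 0.616
~x = 1 − 0.616 = 0.384
(~z \/ x) (+) ~x = min(1, 0.616 + 0.384) = min(1, 1.000) = 1.000
~((~z \/ x) (+) ~x) = 1 − 1.000 = 0.000
w \/ x = max(0.788, 0.616) = 0.788
~((~z \/ x) (+) ~x) <-> (w \/ x) = 1 − |0.000 − 0.788| = 1 − 0.788 = 0.212

0.212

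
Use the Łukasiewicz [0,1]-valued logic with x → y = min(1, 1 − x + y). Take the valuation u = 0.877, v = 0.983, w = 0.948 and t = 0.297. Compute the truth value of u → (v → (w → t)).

w → t = min(1, 1 − 0.948 + 0.297) = min(1, 0.349) = 0.349
v → (w → t) = min(1, 1 − 0.983 + 0.349) = min(1, 0.366) = 0.366
u → (v → (w → t)) = min(1, 1 − 0.877 + 0.366) = min(1, 0.489) = 0.489

0.489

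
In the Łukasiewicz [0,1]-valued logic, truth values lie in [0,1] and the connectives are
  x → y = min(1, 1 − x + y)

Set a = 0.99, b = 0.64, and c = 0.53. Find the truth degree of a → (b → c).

b → c = min(1, 1 − 0.64 + 0.53) = min(1, 0.89) = 0.89
a → (b → c) = min(1, 1 − 0.99 + 0.89) = min(1, 0.90) = 0.90

0.90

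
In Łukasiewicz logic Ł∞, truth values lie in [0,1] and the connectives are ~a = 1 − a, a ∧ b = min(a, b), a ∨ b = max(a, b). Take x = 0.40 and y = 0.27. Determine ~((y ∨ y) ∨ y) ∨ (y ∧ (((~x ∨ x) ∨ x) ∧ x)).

0.73

y ∨ y = max(0.27, 0.27) = 0.27
(y ∨ y) ∨ y = max(0.27, 0.27) = 0.27
~((y ∨ y) ∨ y) = 1 − 0.27 = 0.73
~x = 1 − 0.40 = 0.60
~x ∨ x = max(0.60, 0.40) = 0.60
(~x ∨ x) ∨ x = max(0.60, 0.40) = 0.60
((~x ∨ x) ∨ x) ∧ x = min(0.60, 0.40) = 0.40
y ∧ (((~x ∨ x) ∨ x) ∧ x) = min(0.27, 0.40) = 0.27
~((y ∨ y) ∨ y) ∨ (y ∧ (((~x ∨ x) ∨ x) ∧ x)) = max(0.73, 0.27) = 0.73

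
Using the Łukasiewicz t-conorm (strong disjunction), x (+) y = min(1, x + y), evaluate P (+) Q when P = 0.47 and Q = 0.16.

0.63

P (+) Q = min(1, 0.47 + 0.16) = min(1, 0.63) = 0.63
For comparison, the Gödel t-conorm max(x, y) would give 0.47.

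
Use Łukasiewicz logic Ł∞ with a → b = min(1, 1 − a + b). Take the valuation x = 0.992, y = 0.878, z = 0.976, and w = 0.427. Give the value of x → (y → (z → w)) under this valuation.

z → w = min(1, 1 − 0.976 + 0.427) = min(1, 0.451) = 0.451
y → (z → w) = min(1, 1 − 0.878 + 0.451) = min(1, 0.573) = 0.573
x → (y → (z → w)) = min(1, 1 − 0.992 + 0.573) = min(1, 0.581) = 0.581

0.581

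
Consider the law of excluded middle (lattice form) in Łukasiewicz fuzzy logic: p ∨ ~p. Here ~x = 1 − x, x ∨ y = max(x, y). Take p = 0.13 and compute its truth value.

0.87

~p = 1 − 0.13 = 0.87
p ∨ ~p = max(0.13, 0.87) = 0.87
(The value 0.87 < 1 shows this instance is not satisfied; not a Ł∞-tautology — its value is max(a, 1−a).)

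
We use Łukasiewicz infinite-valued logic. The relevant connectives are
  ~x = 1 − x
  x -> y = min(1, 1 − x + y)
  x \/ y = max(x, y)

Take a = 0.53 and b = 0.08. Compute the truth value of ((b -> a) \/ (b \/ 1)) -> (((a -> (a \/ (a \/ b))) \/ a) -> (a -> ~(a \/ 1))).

0.47

b -> a = min(1, 1 − 0.08 + 0.53) = min(1, 1.45) = 1.00
b \/ 1 = max(0.08, 1.00) = 1.00
(b -> a) \/ (b \/ 1) = max(1.00, 1.00) = 1.00
a \/ b = max(0.53, 0.08) = 0.53
a \/ (a \/ b) = max(0.53, 0.53) = 0.53
a -> (a \/ (a \/ b)) = min(1, 1 − 0.53 + 0.53) = min(1, 1.00) = 1.00
(a -> (a \/ (a \/ b))) \/ a = max(1.00, 0.53) = 1.00
a \/ 1 = max(0.53, 1.00) = 1.00
~(a \/ 1) = 1 − 1.00 = 0.00
a -> ~(a \/ 1) = min(1, 1 − 0.53 + 0.00) = min(1, 0.47) = 0.47
((a -> (a \/ (a \/ b))) \/ a) -> (a -> ~(a \/ 1)) = min(1, 1 − 1.00 + 0.47) = min(1, 0.47) = 0.47
((b -> a) \/ (b \/ 1)) -> (((a -> (a \/ (a \/ b))) \/ a) -> (a -> ~(a \/ 1))) = min(1, 1 − 1.00 + 0.47) = min(1, 0.47) = 0.47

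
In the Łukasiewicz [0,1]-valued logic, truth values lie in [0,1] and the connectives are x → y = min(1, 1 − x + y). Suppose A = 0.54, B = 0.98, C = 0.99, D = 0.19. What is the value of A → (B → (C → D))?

0.68

C → D = min(1, 1 − 0.99 + 0.19) = min(1, 0.20) = 0.20
B → (C → D) = min(1, 1 − 0.98 + 0.20) = min(1, 0.22) = 0.22
A → (B → (C → D)) = min(1, 1 − 0.54 + 0.22) = min(1, 0.68) = 0.68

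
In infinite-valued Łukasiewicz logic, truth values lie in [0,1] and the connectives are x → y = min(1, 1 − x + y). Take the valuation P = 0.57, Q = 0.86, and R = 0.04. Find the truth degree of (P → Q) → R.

0.04

P → Q = min(1, 1 − 0.57 + 0.86) = min(1, 1.29) = 1.00
(P → Q) → R = min(1, 1 − 1.00 + 0.04) = min(1, 0.04) = 0.04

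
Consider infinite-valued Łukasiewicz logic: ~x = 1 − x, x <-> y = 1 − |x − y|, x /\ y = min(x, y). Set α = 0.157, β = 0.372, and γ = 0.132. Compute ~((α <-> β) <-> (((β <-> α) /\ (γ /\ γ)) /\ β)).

0.653

α <-> β = 1 − |0.157 − 0.372| = 1 − 0.215 = 0.785
β <-> α = 1 − |0.372 − 0.157| = 1 − 0.215 = 0.785
γ /\ γ = min(0.132, 0.132) = 0.132
(β <-> α) /\ (γ /\ γ) = min(0.785, 0.132) = 0.132
((β <-> α) /\ (γ /\ γ)) /\ β = min(0.132, 0.372) = 0.132
(α <-> β) <-> (((β <-> α) /\ (γ /\ γ)) /\ β) = 1 − |0.785 − 0.132| = 1 − 0.653 = 0.347
~((α <-> β) <-> (((β <-> α) /\ (γ /\ γ)) /\ β)) = 1 − 0.347 = 0.653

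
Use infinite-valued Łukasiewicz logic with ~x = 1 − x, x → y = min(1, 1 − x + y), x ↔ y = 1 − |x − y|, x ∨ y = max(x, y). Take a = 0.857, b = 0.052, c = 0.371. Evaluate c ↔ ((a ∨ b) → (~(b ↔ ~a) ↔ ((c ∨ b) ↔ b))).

a ∨ b = max(0.857, 0.052) = 0.857
~a = 1 − 0.857 = 0.143
b ↔ ~a = 1 − |0.052 − 0.143| = 1 − 0.091 = 0.909
~(b ↔ ~a) = 1 − 0.909 = 0.091
c ∨ b = max(0.371, 0.052) = 0.371
(c ∨ b) ↔ b = 1 − |0.371 − 0.052| = 1 − 0.319 = 0.681
~(b ↔ ~a) ↔ ((c ∨ b) ↔ b) = 1 − |0.091 − 0.681| = 1 − 0.590 = 0.410
(a ∨ b) → (~(b ↔ ~a) ↔ ((c ∨ b) ↔ b)) = min(1, 1 − 0.857 + 0.410) = min(1, 0.553) = 0.553
c ↔ ((a ∨ b) → (~(b ↔ ~a) ↔ ((c ∨ b) ↔ b))) = 1 − |0.371 − 0.553| = 1 − 0.182 = 0.818

0.818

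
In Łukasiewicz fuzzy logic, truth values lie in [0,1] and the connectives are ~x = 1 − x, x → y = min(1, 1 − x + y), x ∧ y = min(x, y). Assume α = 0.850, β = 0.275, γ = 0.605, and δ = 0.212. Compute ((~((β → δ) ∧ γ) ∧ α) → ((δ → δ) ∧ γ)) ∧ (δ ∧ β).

β → δ = min(1, 1 − 0.275 + 0.212) = min(1, 0.937) = 0.937
(β → δ) ∧ γ = min(0.937, 0.605) = 0.605
~((β → δ) ∧ γ) = 1 − 0.605 = 0.395
~((β → δ) ∧ γ) ∧ α = min(0.395, 0.850) = 0.395
δ → δ = min(1, 1 − 0.212 + 0.212) = min(1, 1.000) = 1.000
(δ → δ) ∧ γ = min(1.000, 0.605) = 0.605
(~((β → δ) ∧ γ) ∧ α) → ((δ → δ) ∧ γ) = min(1, 1 − 0.395 + 0.605) = min(1, 1.210) = 1.000
δ ∧ β = min(0.212, 0.275) = 0.212
((~((β → δ) ∧ γ) ∧ α) → ((δ → δ) ∧ γ)) ∧ (δ ∧ β) = min(1.000, 0.212) = 0.212

0.212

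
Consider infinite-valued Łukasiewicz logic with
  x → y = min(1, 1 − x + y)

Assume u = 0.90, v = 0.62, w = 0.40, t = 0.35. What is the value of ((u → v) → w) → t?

u → v = min(1, 1 − 0.90 + 0.62) = min(1, 0.72) = 0.72
(u → v) → w = min(1, 1 − 0.72 + 0.40) = min(1, 0.68) = 0.68
((u → v) → w) → t = min(1, 1 − 0.68 + 0.35) = min(1, 0.67) = 0.67

0.67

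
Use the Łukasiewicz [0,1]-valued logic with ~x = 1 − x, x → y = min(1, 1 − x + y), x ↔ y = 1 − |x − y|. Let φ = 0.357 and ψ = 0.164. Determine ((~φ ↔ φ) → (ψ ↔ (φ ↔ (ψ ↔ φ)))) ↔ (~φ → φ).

~φ = 1 − 0.357 = 0.643
~φ ↔ φ = 1 − |0.643 − 0.357| = 1 − 0.286 = 0.714
ψ ↔ φ = 1 − |0.164 − 0.357| = 1 − 0.193 = 0.807
φ ↔ (ψ ↔ φ) = 1 − |0.357 − 0.807| = 1 − 0.450 = 0.550
ψ ↔ (φ ↔ (ψ ↔ φ)) = 1 − |0.164 − 0.550| = 1 − 0.386 = 0.614
(~φ ↔ φ) → (ψ ↔ (φ ↔ (ψ ↔ φ))) = min(1, 1 − 0.714 + 0.614) = min(1, 0.900) = 0.900
~φ → φ = min(1, 1 − 0.643 + 0.357) = min(1, 0.714) = 0.714
((~φ ↔ φ) → (ψ ↔ (φ ↔ (ψ ↔ φ)))) ↔ (~φ → φ) = 1 − |0.900 − 0.714| = 1 − 0.186 = 0.814

0.814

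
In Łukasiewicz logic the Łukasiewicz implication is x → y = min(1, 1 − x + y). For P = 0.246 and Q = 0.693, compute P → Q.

P → Q = min(1, 1 − 0.246 + 0.693) = min(1, 1.447) = 1.000
For comparison, the Gödel implication (1 if x ≤ y else y) would give 1.000.

1.000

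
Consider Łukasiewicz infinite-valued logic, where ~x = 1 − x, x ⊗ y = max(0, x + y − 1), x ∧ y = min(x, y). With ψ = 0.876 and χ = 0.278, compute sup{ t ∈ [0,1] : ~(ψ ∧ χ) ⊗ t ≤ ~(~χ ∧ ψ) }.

ψ ∧ χ = min(0.876, 0.278) = 0.278
~(ψ ∧ χ) = 1 − 0.278 = 0.722
So the left factor is ~(ψ ∧ χ) = 0.722.
~χ = 1 − 0.278 = 0.722
~χ ∧ ψ = min(0.722, 0.876) = 0.722
~(~χ ∧ ψ) = 1 − 0.722 = 0.278
So the right-hand bound is ~(~χ ∧ ψ) = 0.278.
The residuum of the Łukasiewicz t-norm gives the supremum: min(1, 1 − 0.722 + 0.278).
1 − 0.722 + 0.278 = 0.556, so t = min(1, 0.556) = 0.556.
Check: 0.722 ⊗ 0.556 = max(0, 0.278) = 0.278 ≤ 0.278.

0.556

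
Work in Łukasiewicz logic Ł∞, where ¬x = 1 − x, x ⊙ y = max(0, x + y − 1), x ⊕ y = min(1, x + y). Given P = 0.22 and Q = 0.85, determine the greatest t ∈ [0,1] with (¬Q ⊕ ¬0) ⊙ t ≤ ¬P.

¬Q = 1 − 0.85 = 0.15
¬0 = 1 − 0.00 = 1.00
¬Q ⊕ ¬0 = min(1, 0.15 + 1.00) = min(1, 1.15) = 1.00
So the left factor is ¬Q ⊕ ¬0 = 1.00.
¬P = 1 − 0.22 = 0.78
So the right-hand bound is ¬P = 0.78.
The residuum of the Łukasiewicz t-norm gives the supremum: min(1, 1 − 1.00 + 0.78).
1 − 1.00 + 0.78 = 0.78, so t = min(1, 0.78) = 0.78.
Check: 1.00 ⊙ 0.78 = max(0, 0.78) = 0.78 ≤ 0.78.

0.78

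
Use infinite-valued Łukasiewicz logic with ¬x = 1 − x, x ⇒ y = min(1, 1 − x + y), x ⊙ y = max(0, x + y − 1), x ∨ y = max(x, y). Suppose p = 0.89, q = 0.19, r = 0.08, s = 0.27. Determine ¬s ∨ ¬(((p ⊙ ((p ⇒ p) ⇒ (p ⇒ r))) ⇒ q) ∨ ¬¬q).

0.73

¬s = 1 − 0.27 = 0.73
p ⇒ p = min(1, 1 − 0.89 + 0.89) = min(1, 1.00) = 1.00
p ⇒ r = min(1, 1 − 0.89 + 0.08) = min(1, 0.19) = 0.19
(p ⇒ p) ⇒ (p ⇒ r) = min(1, 1 − 1.00 + 0.19) = min(1, 0.19) = 0.19
p ⊙ ((p ⇒ p) ⇒ (p ⇒ r)) = max(0, 0.89 + 0.19 − 1) = max(0, 0.08) = 0.08
(p ⊙ ((p ⇒ p) ⇒ (p ⇒ r))) ⇒ q = min(1, 1 − 0.08 + 0.19) = min(1, 1.11) = 1.00
¬q = 1 − 0.19 = 0.81
¬¬q = 1 − 0.81 = 0.19
((p ⊙ ((p ⇒ p) ⇒ (p ⇒ r))) ⇒ q) ∨ ¬¬q = max(1.00, 0.19) = 1.00
¬(((p ⊙ ((p ⇒ p) ⇒ (p ⇒ r))) ⇒ q) ∨ ¬¬q) = 1 − 1.00 = 0.00
¬s ∨ ¬(((p ⊙ ((p ⇒ p) ⇒ (p ⇒ r))) ⇒ q) ∨ ¬¬q) = max(0.73, 0.00) = 0.73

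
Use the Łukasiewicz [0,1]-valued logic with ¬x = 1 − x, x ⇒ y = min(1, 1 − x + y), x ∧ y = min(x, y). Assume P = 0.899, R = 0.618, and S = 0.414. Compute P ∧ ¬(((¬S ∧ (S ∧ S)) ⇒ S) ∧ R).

0.382

¬S = 1 − 0.414 = 0.586
S ∧ S = min(0.414, 0.414) = 0.414
¬S ∧ (S ∧ S) = min(0.586, 0.414) = 0.414
(¬S ∧ (S ∧ S)) ⇒ S = min(1, 1 − 0.414 + 0.414) = min(1, 1.000) = 1.000
((¬S ∧ (S ∧ S)) ⇒ S) ∧ R = min(1.000, 0.618) = 0.618
¬(((¬S ∧ (S ∧ S)) ⇒ S) ∧ R) = 1 − 0.618 = 0.382
P ∧ ¬(((¬S ∧ (S ∧ S)) ⇒ S) ∧ R) = min(0.899, 0.382) = 0.382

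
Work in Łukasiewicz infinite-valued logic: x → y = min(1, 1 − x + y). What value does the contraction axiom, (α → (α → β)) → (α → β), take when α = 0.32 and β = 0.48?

α → β = min(1, 1 − 0.32 + 0.48) = min(1, 1.16) = 1.00
α → (α → β) = min(1, 1 − 0.32 + 1.00) = min(1, 1.68) = 1.00
(α → (α → β)) → (α → β) = min(1, 1 − 1.00 + 1.00) = min(1, 1.00) = 1.00

1.00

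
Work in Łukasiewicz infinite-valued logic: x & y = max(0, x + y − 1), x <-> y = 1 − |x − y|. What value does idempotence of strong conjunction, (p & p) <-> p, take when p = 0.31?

0.69

p & p = max(0, 0.31 + 0.31 − 1) = max(0, -0.38) = 0.00
(p & p) <-> p = 1 − |0.00 − 0.31| = 1 − 0.31 = 0.69
(The value 0.69 < 1 shows this instance is not satisfied; fails in Ł∞ since a ⊗ a = max(0, 2a−1) ≠ a in general.)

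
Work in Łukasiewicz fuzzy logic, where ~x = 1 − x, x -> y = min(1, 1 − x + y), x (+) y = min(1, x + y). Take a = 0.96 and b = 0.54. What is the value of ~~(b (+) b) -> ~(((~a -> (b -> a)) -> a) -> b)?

b (+) b = min(1, 0.54 + 0.54) = min(1, 1.08) = 1.00
~(b (+) b) = 1 − 1.00 = 0.00
~~(b (+) b) = 1 − 0.00 = 1.00
~a = 1 − 0.96 = 0.04
b -> a = min(1, 1 − 0.54 + 0.96) = min(1, 1.42) = 1.00
~a -> (b -> a) = min(1, 1 − 0.04 + 1.00) = min(1, 1.96) = 1.00
(~a -> (b -> a)) -> a = min(1, 1 − 1.00 + 0.96) = min(1, 0.96) = 0.96
((~a -> (b -> a)) -> a) -> b = min(1, 1 − 0.96 + 0.54) = min(1, 0.58) = 0.58
~(((~a -> (b -> a)) -> a) -> b) = 1 − 0.58 = 0.42
~~(b (+) b) -> ~(((~a -> (b -> a)) -> a) -> b) = min(1, 1 − 1.00 + 0.42) = min(1, 0.42) = 0.42

0.42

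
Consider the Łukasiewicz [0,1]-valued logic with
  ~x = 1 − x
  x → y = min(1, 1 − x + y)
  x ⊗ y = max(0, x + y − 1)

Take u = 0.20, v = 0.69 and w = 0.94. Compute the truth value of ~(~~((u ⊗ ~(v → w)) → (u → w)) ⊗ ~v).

v → w = min(1, 1 − 0.69 + 0.94) = min(1, 1.25) = 1.00
~(v → w) = 1 − 1.00 = 0.00
u ⊗ ~(v → w) = max(0, 0.20 + 0.00 − 1) = max(0, -0.80) = 0.00
u → w = min(1, 1 − 0.20 + 0.94) = min(1, 1.74) = 1.00
(u ⊗ ~(v → w)) → (u → w) = min(1, 1 − 0.00 + 1.00) = min(1, 2.00) = 1.00
~((u ⊗ ~(v → w)) → (u → w)) = 1 − 1.00 = 0.00
~~((u ⊗ ~(v → w)) → (u → w)) = 1 − 0.00 = 1.00
~v = 1 − 0.69 = 0.31
~~((u ⊗ ~(v → w)) → (u → w)) ⊗ ~v = max(0, 1.00 + 0.31 − 1) = max(0, 0.31) = 0.31
~(~~((u ⊗ ~(v → w)) → (u → w)) ⊗ ~v) = 1 − 0.31 = 0.69

0.69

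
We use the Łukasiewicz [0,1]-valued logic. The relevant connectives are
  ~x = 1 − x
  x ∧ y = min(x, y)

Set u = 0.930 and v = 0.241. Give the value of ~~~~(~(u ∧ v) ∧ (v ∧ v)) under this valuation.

u ∧ v = min(0.930, 0.241) = 0.241
~(u ∧ v) = 1 − 0.241 = 0.759
v ∧ v = min(0.241, 0.241) = 0.241
~(u ∧ v) ∧ (v ∧ v) = min(0.759, 0.241) = 0.241
~(~(u ∧ v) ∧ (v ∧ v)) = 1 − 0.241 = 0.759
~~(~(u ∧ v) ∧ (v ∧ v)) = 1 − 0.759 = 0.241
~~~(~(u ∧ v) ∧ (v ∧ v)) = 1 − 0.241 = 0.759
~~~~(~(u ∧ v) ∧ (v ∧ v)) = 1 − 0.759 = 0.241

0.241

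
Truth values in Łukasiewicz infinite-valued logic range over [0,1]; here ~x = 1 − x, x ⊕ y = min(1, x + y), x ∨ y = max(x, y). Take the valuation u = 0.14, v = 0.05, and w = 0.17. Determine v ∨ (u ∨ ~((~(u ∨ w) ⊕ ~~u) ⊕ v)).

u ∨ w = max(0.14, 0.17) = 0.17
~(u ∨ w) = 1 − 0.17 = 0.83
~u = 1 − 0.14 = 0.86
~~u = 1 − 0.86 = 0.14
~(u ∨ w) ⊕ ~~u = min(1, 0.83 + 0.14) = min(1, 0.97) = 0.97
(~(u ∨ w) ⊕ ~~u) ⊕ v = min(1, 0.97 + 0.05) = min(1, 1.02) = 1.00
~((~(u ∨ w) ⊕ ~~u) ⊕ v) = 1 − 1.00 = 0.00
u ∨ ~((~(u ∨ w) ⊕ ~~u) ⊕ v) = max(0.14, 0.00) = 0.14
v ∨ (u ∨ ~((~(u ∨ w) ⊕ ~~u) ⊕ v)) = max(0.05, 0.14) = 0.14

0.14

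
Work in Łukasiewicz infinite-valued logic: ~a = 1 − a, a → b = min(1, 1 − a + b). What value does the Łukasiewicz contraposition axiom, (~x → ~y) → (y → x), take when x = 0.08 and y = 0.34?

~x = 1 − 0.08 = 0.92
~y = 1 − 0.34 = 0.66
~x → ~y = min(1, 1 − 0.92 + 0.66) = min(1, 0.74) = 0.74
y → x = min(1, 1 − 0.34 + 0.08) = min(1, 0.74) = 0.74
(~x → ~y) → (y → x) = min(1, 1 − 0.74 + 0.74) = min(1, 1.00) = 1.00
(As expected: an axiom of Ł∞, always 1.)

1.00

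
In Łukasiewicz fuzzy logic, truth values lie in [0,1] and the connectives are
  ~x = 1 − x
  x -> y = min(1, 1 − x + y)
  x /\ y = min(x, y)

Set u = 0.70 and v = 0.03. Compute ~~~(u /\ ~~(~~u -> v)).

~u = 1 − 0.70 = 0.30
~~u = 1 − 0.30 = 0.70
~~u -> v = min(1, 1 − 0.70 + 0.03) = min(1, 0.33) = 0.33
~(~~u -> v) = 1 − 0.33 = 0.67
~~(~~u -> v) = 1 − 0.67 = 0.33
u /\ ~~(~~u -> v) = min(0.70, 0.33) = 0.33
~(u /\ ~~(~~u -> v)) = 1 − 0.33 = 0.67
~~(u /\ ~~(~~u -> v)) = 1 − 0.67 = 0.33
~~~(u /\ ~~(~~u -> v)) = 1 − 0.33 = 0.67

0.67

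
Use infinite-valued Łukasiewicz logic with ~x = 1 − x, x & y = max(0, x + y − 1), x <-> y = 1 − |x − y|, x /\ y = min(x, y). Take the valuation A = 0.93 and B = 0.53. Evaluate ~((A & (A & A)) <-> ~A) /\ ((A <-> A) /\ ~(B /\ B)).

0.47

A & A = max(0, 0.93 + 0.93 − 1) = max(0, 0.86) = 0.86
A & (A & A) = max(0, 0.93 + 0.86 − 1) = max(0, 0.79) = 0.79
~A = 1 − 0.93 = 0.07
(A & (A & A)) <-> ~A = 1 − |0.79 − 0.07| = 1 − 0.72 = 0.28
~((A & (A & A)) <-> ~A) = 1 − 0.28 = 0.72
A <-> A = 1 − |0.93 − 0.93| = 1 − 0.00 = 1.00
B /\ B = min(0.53, 0.53) = 0.53
~(B /\ B) = 1 − 0.53 = 0.47
(A <-> A) /\ ~(B /\ B) = min(1.00, 0.47) = 0.47
~((A & (A & A)) <-> ~A) /\ ((A <-> A) /\ ~(B /\ B)) = min(0.72, 0.47) = 0.47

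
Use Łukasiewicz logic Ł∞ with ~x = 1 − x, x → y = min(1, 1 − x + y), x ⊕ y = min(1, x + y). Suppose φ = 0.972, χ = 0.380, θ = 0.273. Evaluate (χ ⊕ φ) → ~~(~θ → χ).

0.653

χ ⊕ φ = min(1, 0.380 + 0.972) = min(1, 1.352) = 1.000
~θ = 1 − 0.273 = 0.727
~θ → χ = min(1, 1 − 0.727 + 0.380) = min(1, 0.653) = 0.653
~(~θ → χ) = 1 − 0.653 = 0.347
~~(~θ → χ) = 1 − 0.347 = 0.653
(χ ⊕ φ) → ~~(~θ → χ) = min(1, 1 − 1.000 + 0.653) = min(1, 0.653) = 0.653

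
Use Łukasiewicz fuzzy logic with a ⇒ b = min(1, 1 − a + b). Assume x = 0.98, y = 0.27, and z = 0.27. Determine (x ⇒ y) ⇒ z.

0.98

x ⇒ y = min(1, 1 − 0.98 + 0.27) = min(1, 0.29) = 0.29
(x ⇒ y) ⇒ z = min(1, 1 − 0.29 + 0.27) = min(1, 0.98) = 0.98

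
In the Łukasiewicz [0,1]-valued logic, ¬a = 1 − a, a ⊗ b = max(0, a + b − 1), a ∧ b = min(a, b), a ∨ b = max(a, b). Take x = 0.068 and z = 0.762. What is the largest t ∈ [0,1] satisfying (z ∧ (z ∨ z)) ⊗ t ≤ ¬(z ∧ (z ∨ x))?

z ∨ z = max(0.762, 0.762) = 0.762
z ∧ (z ∨ z) = min(0.762, 0.762) = 0.762
So the left factor is z ∧ (z ∨ z) = 0.762.
z ∨ x = max(0.762, 0.068) = 0.762
z ∧ (z ∨ x) = min(0.762, 0.762) = 0.762
¬(z ∧ (z ∨ x)) = 1 − 0.762 = 0.238
So the right-hand bound is ¬(z ∧ (z ∨ x)) = 0.238.
The residuum of the Łukasiewicz t-norm gives the supremum: min(1, 1 − 0.762 + 0.238).
1 − 0.762 + 0.238 = 0.476, so t = min(1, 0.476) = 0.476.
Check: 0.762 ⊗ 0.476 = max(0, 0.238) = 0.238 ≤ 0.238.

0.476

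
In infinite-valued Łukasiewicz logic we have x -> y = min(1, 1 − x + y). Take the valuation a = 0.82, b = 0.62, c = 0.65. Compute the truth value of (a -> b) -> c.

a -> b = min(1, 1 − 0.82 + 0.62) = min(1, 0.80) = 0.80
(a -> b) -> c = min(1, 1 − 0.80 + 0.65) = min(1, 0.85) = 0.85

0.85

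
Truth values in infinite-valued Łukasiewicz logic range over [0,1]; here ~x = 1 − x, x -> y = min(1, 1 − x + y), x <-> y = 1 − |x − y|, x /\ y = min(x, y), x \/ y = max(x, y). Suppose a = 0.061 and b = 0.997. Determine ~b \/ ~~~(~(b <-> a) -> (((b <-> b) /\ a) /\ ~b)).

0.933

~b = 1 − 0.997 = 0.003
b <-> a = 1 − |0.997 − 0.061| = 1 − 0.936 = 0.064
~(b <-> a) = 1 − 0.064 = 0.936
b <-> b = 1 − |0.997 − 0.997| = 1 − 0.000 = 1.000
(b <-> b) /\ a = min(1.000, 0.061) = 0.061
((b <-> b) /\ a) /\ ~b = min(0.061, 0.003) = 0.003
~(b <-> a) -> (((b <-> b) /\ a) /\ ~b) = min(1, 1 − 0.936 + 0.003) = min(1, 0.067) = 0.067
~(~(b <-> a) -> (((b <-> b) /\ a) /\ ~b)) = 1 − 0.067 = 0.933
~~(~(b <-> a) -> (((b <-> b) /\ a) /\ ~b)) = 1 − 0.933 = 0.067
~~~(~(b <-> a) -> (((b <-> b) /\ a) /\ ~b)) = 1 − 0.067 = 0.933
~b \/ ~~~(~(b <-> a) -> (((b <-> b) /\ a) /\ ~b)) = max(0.003, 0.933) = 0.933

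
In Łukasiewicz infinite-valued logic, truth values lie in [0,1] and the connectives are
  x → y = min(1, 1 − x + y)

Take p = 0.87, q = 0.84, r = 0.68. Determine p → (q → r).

0.97

q → r = min(1, 1 − 0.84 + 0.68) = min(1, 0.84) = 0.84
p → (q → r) = min(1, 1 − 0.87 + 0.84) = min(1, 0.97) = 0.97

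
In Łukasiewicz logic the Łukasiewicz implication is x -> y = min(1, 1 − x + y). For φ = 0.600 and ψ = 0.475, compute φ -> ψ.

φ -> ψ = min(1, 1 − 0.600 + 0.475) = min(1, 0.875) = 0.875
For comparison, the Gödel implication (1 if x ≤ y else y) would give 0.475.

0.875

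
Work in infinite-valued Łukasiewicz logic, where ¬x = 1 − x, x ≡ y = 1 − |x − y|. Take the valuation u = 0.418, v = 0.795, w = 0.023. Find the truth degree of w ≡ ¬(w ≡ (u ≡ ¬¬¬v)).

¬v = 1 − 0.795 = 0.205
¬¬v = 1 − 0.205 = 0.795
¬¬¬v = 1 − 0.795 = 0.205
u ≡ ¬¬¬v = 1 − |0.418 − 0.205| = 1 − 0.213 = 0.787
w ≡ (u ≡ ¬¬¬v) = 1 − |0.023 − 0.787| = 1 − 0.764 = 0.236
¬(w ≡ (u ≡ ¬¬¬v)) = 1 − 0.236 = 0.764
w ≡ ¬(w ≡ (u ≡ ¬¬¬v)) = 1 − |0.023 − 0.764| = 1 − 0.741 = 0.259

0.259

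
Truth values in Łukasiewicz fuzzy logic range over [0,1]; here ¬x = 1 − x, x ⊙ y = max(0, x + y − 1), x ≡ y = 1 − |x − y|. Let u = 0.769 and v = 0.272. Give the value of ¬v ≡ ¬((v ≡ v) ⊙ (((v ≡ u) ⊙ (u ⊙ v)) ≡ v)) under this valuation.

0.544

¬v = 1 − 0.272 = 0.728
v ≡ v = 1 − |0.272 − 0.272| = 1 − 0.000 = 1.000
v ≡ u = 1 − |0.272 − 0.769| = 1 − 0.497 = 0.503
u ⊙ v = max(0, 0.769 + 0.272 − 1) = max(0, 0.041) = 0.041
(v ≡ u) ⊙ (u ⊙ v) = max(0, 0.503 + 0.041 − 1) = max(0, -0.456) = 0.000
((v ≡ u) ⊙ (u ⊙ v)) ≡ v = 1 − |0.000 − 0.272| = 1 − 0.272 = 0.728
(v ≡ v) ⊙ (((v ≡ u) ⊙ (u ⊙ v)) ≡ v) = max(0, 1.000 + 0.728 − 1) = max(0, 0.728) = 0.728
¬((v ≡ v) ⊙ (((v ≡ u) ⊙ (u ⊙ v)) ≡ v)) = 1 − 0.728 = 0.272
¬v ≡ ¬((v ≡ v) ⊙ (((v ≡ u) ⊙ (u ⊙ v)) ≡ v)) = 1 − |0.728 − 0.272| = 1 − 0.456 = 0.544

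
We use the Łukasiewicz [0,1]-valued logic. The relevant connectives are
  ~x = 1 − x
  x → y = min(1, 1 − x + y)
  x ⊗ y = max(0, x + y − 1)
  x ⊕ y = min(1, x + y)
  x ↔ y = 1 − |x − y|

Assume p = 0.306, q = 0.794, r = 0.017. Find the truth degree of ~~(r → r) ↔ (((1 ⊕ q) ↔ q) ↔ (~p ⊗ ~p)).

0.594

r → r = min(1, 1 − 0.017 + 0.017) = min(1, 1.000) = 1.000
~(r → r) = 1 − 1.000 = 0.000
~~(r → r) = 1 − 0.000 = 1.000
1 ⊕ q = min(1, 1.000 + 0.794) = min(1, 1.794) = 1.000
(1 ⊕ q) ↔ q = 1 − |1.000 − 0.794| = 1 − 0.206 = 0.794
~p = 1 − 0.306 = 0.694
~p ⊗ ~p = max(0, 0.694 + 0.694 − 1) = max(0, 0.388) = 0.388
((1 ⊕ q) ↔ q) ↔ (~p ⊗ ~p) = 1 − |0.794 − 0.388| = 1 − 0.406 = 0.594
~~(r → r) ↔ (((1 ⊕ q) ↔ q) ↔ (~p ⊗ ~p)) = 1 − |1.000 − 0.594| = 1 − 0.406 = 0.594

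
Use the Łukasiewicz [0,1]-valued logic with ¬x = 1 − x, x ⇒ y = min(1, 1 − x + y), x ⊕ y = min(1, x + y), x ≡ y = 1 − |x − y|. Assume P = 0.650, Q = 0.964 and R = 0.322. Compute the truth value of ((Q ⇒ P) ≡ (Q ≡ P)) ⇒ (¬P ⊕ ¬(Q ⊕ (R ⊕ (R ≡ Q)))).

0.350

Q ⇒ P = min(1, 1 − 0.964 + 0.650) = min(1, 0.686) = 0.686
Q ≡ P = 1 − |0.964 − 0.650| = 1 − 0.314 = 0.686
(Q ⇒ P) ≡ (Q ≡ P) = 1 − |0.686 − 0.686| = 1 − 0.000 = 1.000
¬P = 1 − 0.650 = 0.350
R ≡ Q = 1 − |0.322 − 0.964| = 1 − 0.642 = 0.358
R ⊕ (R ≡ Q) = min(1, 0.322 + 0.358) = min(1, 0.680) = 0.680
Q ⊕ (R ⊕ (R ≡ Q)) = min(1, 0.964 + 0.680) = min(1, 1.644) = 1.000
¬(Q ⊕ (R ⊕ (R ≡ Q))) = 1 − 1.000 = 0.000
¬P ⊕ ¬(Q ⊕ (R ⊕ (R ≡ Q))) = min(1, 0.350 + 0.000) = min(1, 0.350) = 0.350
((Q ⇒ P) ≡ (Q ≡ P)) ⇒ (¬P ⊕ ¬(Q ⊕ (R ⊕ (R ≡ Q)))) = min(1, 1 − 1.000 + 0.350) = min(1, 0.350) = 0.350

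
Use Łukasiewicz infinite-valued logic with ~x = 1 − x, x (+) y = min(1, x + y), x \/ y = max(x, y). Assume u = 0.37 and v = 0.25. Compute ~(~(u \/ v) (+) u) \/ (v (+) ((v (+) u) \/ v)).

0.87

u \/ v = max(0.37, 0.25) = 0.37
~(u \/ v) = 1 − 0.37 = 0.63
~(u \/ v) (+) u = min(1, 0.63 + 0.37) = min(1, 1.00) = 1.00
~(~(u \/ v) (+) u) = 1 − 1.00 = 0.00
v (+) u = min(1, 0.25 + 0.37) = min(1, 0.62) = 0.62
(v (+) u) \/ v = max(0.62, 0.25) = 0.62
v (+) ((v (+) u) \/ v) = min(1, 0.25 + 0.62) = min(1, 0.87) = 0.87
~(~(u \/ v) (+) u) \/ (v (+) ((v (+) u) \/ v)) = max(0.00, 0.87) = 0.87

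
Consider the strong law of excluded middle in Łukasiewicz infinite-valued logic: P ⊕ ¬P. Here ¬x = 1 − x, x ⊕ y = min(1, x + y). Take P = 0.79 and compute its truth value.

1.00

¬P = 1 − 0.79 = 0.21
P ⊕ ¬P = min(1, 0.79 + 0.21) = min(1, 1.00) = 1.00
(As expected: always 1 in Ł∞ since a ⊕ (1−a) = 1.)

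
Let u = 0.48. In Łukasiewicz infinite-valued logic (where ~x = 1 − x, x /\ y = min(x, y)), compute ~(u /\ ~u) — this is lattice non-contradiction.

~u = 1 − 0.48 = 0.52
u /\ ~u = min(0.48, 0.52) = 0.48
~(u /\ ~u) = 1 − 0.48 = 0.52
(The value 0.52 < 1 shows this instance is not satisfied; not a Ł∞-tautology — its value is 1 − min(a, 1−a).)

0.52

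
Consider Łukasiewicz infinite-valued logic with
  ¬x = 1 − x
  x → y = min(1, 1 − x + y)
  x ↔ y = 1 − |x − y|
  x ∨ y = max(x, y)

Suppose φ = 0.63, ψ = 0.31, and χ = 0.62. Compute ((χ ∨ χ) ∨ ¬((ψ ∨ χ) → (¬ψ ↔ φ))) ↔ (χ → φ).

0.62

χ ∨ χ = max(0.62, 0.62) = 0.62
ψ ∨ χ = max(0.31, 0.62) = 0.62
¬ψ = 1 − 0.31 = 0.69
¬ψ ↔ φ = 1 − |0.69 − 0.63| = 1 − 0.06 = 0.94
(ψ ∨ χ) → (¬ψ ↔ φ) = min(1, 1 − 0.62 + 0.94) = min(1, 1.32) = 1.00
¬((ψ ∨ χ) → (¬ψ ↔ φ)) = 1 − 1.00 = 0.00
(χ ∨ χ) ∨ ¬((ψ ∨ χ) → (¬ψ ↔ φ)) = max(0.62, 0.00) = 0.62
χ → φ = min(1, 1 − 0.62 + 0.63) = min(1, 1.01) = 1.00
((χ ∨ χ) ∨ ¬((ψ ∨ χ) → (¬ψ ↔ φ))) ↔ (χ → φ) = 1 − |0.62 − 1.00| = 1 − 0.38 = 0.62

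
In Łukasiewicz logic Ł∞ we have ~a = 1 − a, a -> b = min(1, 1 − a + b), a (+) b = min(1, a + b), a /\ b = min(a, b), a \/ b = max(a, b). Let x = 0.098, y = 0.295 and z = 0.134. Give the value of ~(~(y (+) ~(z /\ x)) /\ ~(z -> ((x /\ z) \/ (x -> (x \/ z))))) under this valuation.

z /\ x = min(0.134, 0.098) = 0.098
~(z /\ x) = 1 − 0.098 = 0.902
y (+) ~(z /\ x) = min(1, 0.295 + 0.902) = min(1, 1.197) = 1.000
~(y (+) ~(z /\ x)) = 1 − 1.000 = 0.000
x /\ z = min(0.098, 0.134) = 0.098
x \/ z = max(0.098, 0.134) = 0.134
x -> (x \/ z) = min(1, 1 − 0.098 + 0.134) = min(1, 1.036) = 1.000
(x /\ z) \/ (x -> (x \/ z)) = max(0.098, 1.000) = 1.000
z -> ((x /\ z) \/ (x -> (x \/ z))) = min(1, 1 − 0.134 + 1.000) = min(1, 1.866) = 1.000
~(z -> ((x /\ z) \/ (x -> (x \/ z)))) = 1 − 1.000 = 0.000
~(y (+) ~(z /\ x)) /\ ~(z -> ((x /\ z) \/ (x -> (x \/ z)))) = min(0.000, 0.000) = 0.000
~(~(y (+) ~(z /\ x)) /\ ~(z -> ((x /\ z) \/ (x -> (x \/ z))))) = 1 − 0.000 = 1.000

1.000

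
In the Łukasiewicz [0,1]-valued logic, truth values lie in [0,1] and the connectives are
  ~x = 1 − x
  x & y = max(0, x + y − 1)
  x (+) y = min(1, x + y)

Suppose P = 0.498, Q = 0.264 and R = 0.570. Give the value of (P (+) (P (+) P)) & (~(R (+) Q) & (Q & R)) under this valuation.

0.000

P (+) P = min(1, 0.498 + 0.498) = min(1, 0.996) = 0.996
P (+) (P (+) P) = min(1, 0.498 + 0.996) = min(1, 1.494) = 1.000
R (+) Q = min(1, 0.570 + 0.264) = min(1, 0.834) = 0.834
~(R (+) Q) = 1 − 0.834 = 0.166
Q & R = max(0, 0.264 + 0.570 − 1) = max(0, -0.166) = 0.000
~(R (+) Q) & (Q & R) = max(0, 0.166 + 0.000 − 1) = max(0, -0.834) = 0.000
(P (+) (P (+) P)) & (~(R (+) Q) & (Q & R)) = max(0, 1.000 + 0.000 − 1) = max(0, 0.000) = 0.000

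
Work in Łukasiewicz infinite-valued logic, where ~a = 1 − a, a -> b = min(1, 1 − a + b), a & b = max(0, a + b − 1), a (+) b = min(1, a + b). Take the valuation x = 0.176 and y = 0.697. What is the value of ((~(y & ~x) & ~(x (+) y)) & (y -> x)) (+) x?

~x = 1 − 0.176 = 0.824
y & ~x = max(0, 0.697 + 0.824 − 1) = max(0, 0.521) = 0.521
~(y & ~x) = 1 − 0.521 = 0.479
x (+) y = min(1, 0.176 + 0.697) = min(1, 0.873) = 0.873
~(x (+) y) = 1 − 0.873 = 0.127
~(y & ~x) & ~(x (+) y) = max(0, 0.479 + 0.127 − 1) = max(0, -0.394) = 0.000
y -> x = min(1, 1 − 0.697 + 0.176) = min(1, 0.479) = 0.479
(~(y & ~x) & ~(x (+) y)) & (y -> x) = max(0, 0.000 + 0.479 − 1) = max(0, -0.521) = 0.000
((~(y & ~x) & ~(x (+) y)) & (y -> x)) (+) x = min(1, 0.000 + 0.176) = min(1, 0.176) = 0.176

0.176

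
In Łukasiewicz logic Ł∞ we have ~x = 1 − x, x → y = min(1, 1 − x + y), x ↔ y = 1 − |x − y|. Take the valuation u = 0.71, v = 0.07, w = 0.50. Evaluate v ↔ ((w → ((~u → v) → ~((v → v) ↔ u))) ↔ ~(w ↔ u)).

0.86

~u = 1 − 0.71 = 0.29
~u → v = min(1, 1 − 0.29 + 0.07) = min(1, 0.78) = 0.78
v → v = min(1, 1 − 0.07 + 0.07) = min(1, 1.00) = 1.00
(v → v) ↔ u = 1 − |1.00 − 0.71| = 1 − 0.29 = 0.71
~((v → v) ↔ u) = 1 − 0.71 = 0.29
(~u → v) → ~((v → v) ↔ u) = min(1, 1 − 0.78 + 0.29) = min(1, 0.51) = 0.51
w → ((~u → v) → ~((v → v) ↔ u)) = min(1, 1 − 0.50 + 0.51) = min(1, 1.01) = 1.00
w ↔ u = 1 − |0.50 − 0.71| = 1 − 0.21 = 0.79
~(w ↔ u) = 1 − 0.79 = 0.21
(w → ((~u → v) → ~((v → v) ↔ u))) ↔ ~(w ↔ u) = 1 − |1.00 − 0.21| = 1 − 0.79 = 0.21
v ↔ ((w → ((~u → v) → ~((v → v) ↔ u))) ↔ ~(w ↔ u)) = 1 − |0.07 − 0.21| = 1 − 0.14 = 0.86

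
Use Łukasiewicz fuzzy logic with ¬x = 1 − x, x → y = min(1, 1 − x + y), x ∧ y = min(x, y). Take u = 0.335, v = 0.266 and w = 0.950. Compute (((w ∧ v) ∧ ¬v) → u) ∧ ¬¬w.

0.950

w ∧ v = min(0.950, 0.266) = 0.266
¬v = 1 − 0.266 = 0.734
(w ∧ v) ∧ ¬v = min(0.266, 0.734) = 0.266
((w ∧ v) ∧ ¬v) → u = min(1, 1 − 0.266 + 0.335) = min(1, 1.069) = 1.000
¬w = 1 − 0.950 = 0.050
¬¬w = 1 − 0.050 = 0.950
(((w ∧ v) ∧ ¬v) → u) ∧ ¬¬w = min(1.000, 0.950) = 0.950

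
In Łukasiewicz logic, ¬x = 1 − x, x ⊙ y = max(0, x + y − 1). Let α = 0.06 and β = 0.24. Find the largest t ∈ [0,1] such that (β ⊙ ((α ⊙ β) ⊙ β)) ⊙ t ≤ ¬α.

1.00

α ⊙ β = max(0, 0.06 + 0.24 − 1) = max(0, -0.70) = 0.00
(α ⊙ β) ⊙ β = max(0, 0.00 + 0.24 − 1) = max(0, -0.76) = 0.00
β ⊙ ((α ⊙ β) ⊙ β) = max(0, 0.24 + 0.00 − 1) = max(0, -0.76) = 0.00
So the left factor is β ⊙ ((α ⊙ β) ⊙ β) = 0.00.
¬α = 1 − 0.06 = 0.94
So the right-hand bound is ¬α = 0.94.
The residuum of the Łukasiewicz t-norm gives the supremum: min(1, 1 − 0.00 + 0.94).
1 − 0.00 + 0.94 = 1.94, so t = min(1, 1.94) = 1.00.
Check: 0.00 ⊙ 1.00 = max(0, 0.00) = 0.00 ≤ 0.94.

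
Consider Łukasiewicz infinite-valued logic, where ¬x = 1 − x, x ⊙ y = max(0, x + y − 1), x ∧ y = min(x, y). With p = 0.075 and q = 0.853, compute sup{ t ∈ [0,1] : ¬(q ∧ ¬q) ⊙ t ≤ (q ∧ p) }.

¬q = 1 − 0.853 = 0.147
q ∧ ¬q = min(0.853, 0.147) = 0.147
¬(q ∧ ¬q) = 1 − 0.147 = 0.853
So the left factor is ¬(q ∧ ¬q) = 0.853.
q ∧ p = min(0.853, 0.075) = 0.075
So the right-hand bound is q ∧ p = 0.075.
The residuum of the Łukasiewicz t-norm gives the supremum: min(1, 1 − 0.853 + 0.075).
1 − 0.853 + 0.075 = 0.222, so t = min(1, 0.222) = 0.222.
Check: 0.853 ⊙ 0.222 = max(0, 0.075) = 0.075 ≤ 0.075.

0.222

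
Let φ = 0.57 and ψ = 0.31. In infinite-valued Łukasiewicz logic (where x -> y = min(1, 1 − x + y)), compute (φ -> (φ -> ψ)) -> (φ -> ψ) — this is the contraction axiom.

φ -> ψ = min(1, 1 − 0.57 + 0.31) = min(1, 0.74) = 0.74
φ -> (φ -> ψ) = min(1, 1 − 0.57 + 0.74) = min(1, 1.17) = 1.00
(φ -> (φ -> ψ)) -> (φ -> ψ) = min(1, 1 − 1.00 + 0.74) = min(1, 0.74) = 0.74
(The value 0.74 < 1 shows this instance is not satisfied; fails in Ł∞ (the t-norm is not idempotent).)

0.74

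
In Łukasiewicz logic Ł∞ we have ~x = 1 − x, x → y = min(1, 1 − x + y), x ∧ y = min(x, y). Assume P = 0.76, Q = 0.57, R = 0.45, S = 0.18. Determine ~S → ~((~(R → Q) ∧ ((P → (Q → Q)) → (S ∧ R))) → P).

~S = 1 − 0.18 = 0.82
R → Q = min(1, 1 − 0.45 + 0.57) = min(1, 1.12) = 1.00
~(R → Q) = 1 − 1.00 = 0.00
Q → Q = min(1, 1 − 0.57 + 0.57) = min(1, 1.00) = 1.00
P → (Q → Q) = min(1, 1 − 0.76 + 1.00) = min(1, 1.24) = 1.00
S ∧ R = min(0.18, 0.45) = 0.18
(P → (Q → Q)) → (S ∧ R) = min(1, 1 − 1.00 + 0.18) = min(1, 0.18) = 0.18
~(R → Q) ∧ ((P → (Q → Q)) → (S ∧ R)) = min(0.00, 0.18) = 0.00
(~(R → Q) ∧ ((P → (Q → Q)) → (S ∧ R))) → P = min(1, 1 − 0.00 + 0.76) = min(1, 1.76) = 1.00
~((~(R → Q) ∧ ((P → (Q → Q)) → (S ∧ R))) → P) = 1 − 1.00 = 0.00
~S → ~((~(R → Q) ∧ ((P → (Q → Q)) → (S ∧ R))) → P) = min(1, 1 − 0.82 + 0.00) = min(1, 0.18) = 0.18

0.18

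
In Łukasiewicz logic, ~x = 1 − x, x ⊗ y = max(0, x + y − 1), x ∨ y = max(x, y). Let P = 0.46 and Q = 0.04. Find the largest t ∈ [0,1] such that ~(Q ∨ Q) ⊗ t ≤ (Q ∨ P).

0.50

Q ∨ Q = max(0.04, 0.04) = 0.04
~(Q ∨ Q) = 1 − 0.04 = 0.96
So the left factor is ~(Q ∨ Q) = 0.96.
Q ∨ P = max(0.04, 0.46) = 0.46
So the right-hand bound is Q ∨ P = 0.46.
The residuum of the Łukasiewicz t-norm gives the supremum: min(1, 1 − 0.96 + 0.46).
1 − 0.96 + 0.46 = 0.50, so t = min(1, 0.50) = 0.50.
Check: 0.96 ⊗ 0.50 = max(0, 0.46) = 0.46 ≤ 0.46.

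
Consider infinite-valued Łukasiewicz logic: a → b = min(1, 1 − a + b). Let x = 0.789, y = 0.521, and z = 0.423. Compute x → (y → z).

1.000

y → z = min(1, 1 − 0.521 + 0.423) = min(1, 0.902) = 0.902
x → (y → z) = min(1, 1 − 0.789 + 0.902) = min(1, 1.113) = 1.000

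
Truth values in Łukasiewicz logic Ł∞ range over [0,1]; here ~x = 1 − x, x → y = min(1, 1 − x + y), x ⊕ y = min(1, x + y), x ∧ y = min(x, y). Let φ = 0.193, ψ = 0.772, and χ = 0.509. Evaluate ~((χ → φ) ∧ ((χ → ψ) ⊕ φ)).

0.316

χ → φ = min(1, 1 − 0.509 + 0.193) = min(1, 0.684) = 0.684
χ → ψ = min(1, 1 − 0.509 + 0.772) = min(1, 1.263) = 1.000
(χ → ψ) ⊕ φ = min(1, 1.000 + 0.193) = min(1, 1.193) = 1.000
(χ → φ) ∧ ((χ → ψ) ⊕ φ) = min(0.684, 1.000) = 0.684
~((χ → φ) ∧ ((χ → ψ) ⊕ φ)) = 1 − 0.684 = 0.316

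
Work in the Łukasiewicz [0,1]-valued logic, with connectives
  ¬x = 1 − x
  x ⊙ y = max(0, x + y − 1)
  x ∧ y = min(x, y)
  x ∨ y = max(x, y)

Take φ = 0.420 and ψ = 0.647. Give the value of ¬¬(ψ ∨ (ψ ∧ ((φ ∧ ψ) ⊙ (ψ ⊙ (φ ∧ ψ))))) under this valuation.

φ ∧ ψ = min(0.420, 0.647) = 0.420
ψ ⊙ (φ ∧ ψ) = max(0, 0.647 + 0.420 − 1) = max(0, 0.067) = 0.067
(φ ∧ ψ) ⊙ (ψ ⊙ (φ ∧ ψ)) = max(0, 0.420 + 0.067 − 1) = max(0, -0.513) = 0.000
ψ ∧ ((φ ∧ ψ) ⊙ (ψ ⊙ (φ ∧ ψ))) = min(0.647, 0.000) = 0.000
ψ ∨ (ψ ∧ ((φ ∧ ψ) ⊙ (ψ ⊙ (φ ∧ ψ)))) = max(0.647, 0.000) = 0.647
¬(ψ ∨ (ψ ∧ ((φ ∧ ψ) ⊙ (ψ ⊙ (φ ∧ ψ))))) = 1 − 0.647 = 0.353
¬¬(ψ ∨ (ψ ∧ ((φ ∧ ψ) ⊙ (ψ ⊙ (φ ∧ ψ))))) = 1 − 0.353 = 0.647

0.647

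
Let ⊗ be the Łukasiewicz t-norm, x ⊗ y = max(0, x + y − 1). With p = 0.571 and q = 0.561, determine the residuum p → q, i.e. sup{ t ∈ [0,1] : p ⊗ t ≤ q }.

The residuum of the Łukasiewicz t-norm gives the supremum: min(1, 1 − 0.571 + 0.561).
1 − 0.571 + 0.561 = 0.990, so t = min(1, 0.990) = 0.990.
Check: 0.571 ⊗ 0.990 = max(0, 0.561) = 0.561 ≤ 0.561.

0.990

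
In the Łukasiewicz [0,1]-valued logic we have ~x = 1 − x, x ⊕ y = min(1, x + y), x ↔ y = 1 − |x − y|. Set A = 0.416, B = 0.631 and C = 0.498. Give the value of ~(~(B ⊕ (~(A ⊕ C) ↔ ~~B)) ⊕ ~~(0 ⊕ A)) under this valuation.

A ⊕ C = min(1, 0.416 + 0.498) = min(1, 0.914) = 0.914
~(A ⊕ C) = 1 − 0.914 = 0.086
~B = 1 − 0.631 = 0.369
~~B = 1 − 0.369 = 0.631
~(A ⊕ C) ↔ ~~B = 1 − |0.086 − 0.631| = 1 − 0.545 = 0.455
B ⊕ (~(A ⊕ C) ↔ ~~B) = min(1, 0.631 + 0.455) = min(1, 1.086) = 1.000
~(B ⊕ (~(A ⊕ C) ↔ ~~B)) = 1 − 1.000 = 0.000
0 ⊕ A = min(1, 0.000 + 0.416) = min(1, 0.416) = 0.416
~(0 ⊕ A) = 1 − 0.416 = 0.584
~~(0 ⊕ A) = 1 − 0.584 = 0.416
~(B ⊕ (~(A ⊕ C) ↔ ~~B)) ⊕ ~~(0 ⊕ A) = min(1, 0.000 + 0.416) = min(1, 0.416) = 0.416
~(~(B ⊕ (~(A ⊕ C) ↔ ~~B)) ⊕ ~~(0 ⊕ A)) = 1 − 0.416 = 0.584

0.584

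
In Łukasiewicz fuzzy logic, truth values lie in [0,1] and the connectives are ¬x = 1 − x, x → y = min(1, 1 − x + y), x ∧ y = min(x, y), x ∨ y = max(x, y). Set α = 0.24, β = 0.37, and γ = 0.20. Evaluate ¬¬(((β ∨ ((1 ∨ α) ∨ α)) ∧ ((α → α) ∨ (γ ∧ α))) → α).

0.24

1 ∨ α = max(1.00, 0.24) = 1.00
(1 ∨ α) ∨ α = max(1.00, 0.24) = 1.00
β ∨ ((1 ∨ α) ∨ α) = max(0.37, 1.00) = 1.00
α → α = min(1, 1 − 0.24 + 0.24) = min(1, 1.00) = 1.00
γ ∧ α = min(0.20, 0.24) = 0.20
(α → α) ∨ (γ ∧ α) = max(1.00, 0.20) = 1.00
(β ∨ ((1 ∨ α) ∨ α)) ∧ ((α → α) ∨ (γ ∧ α)) = min(1.00, 1.00) = 1.00
((β ∨ ((1 ∨ α) ∨ α)) ∧ ((α → α) ∨ (γ ∧ α))) → α = min(1, 1 − 1.00 + 0.24) = min(1, 0.24) = 0.24
¬(((β ∨ ((1 ∨ α) ∨ α)) ∧ ((α → α) ∨ (γ ∧ α))) → α) = 1 − 0.24 = 0.76
¬¬(((β ∨ ((1 ∨ α) ∨ α)) ∧ ((α → α) ∨ (γ ∧ α))) → α) = 1 − 0.76 = 0.24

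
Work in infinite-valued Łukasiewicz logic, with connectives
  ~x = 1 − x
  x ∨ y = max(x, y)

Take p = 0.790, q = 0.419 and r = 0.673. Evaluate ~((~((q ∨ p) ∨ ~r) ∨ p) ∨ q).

0.210

q ∨ p = max(0.419, 0.790) = 0.790
~r = 1 − 0.673 = 0.327
(q ∨ p) ∨ ~r = max(0.790, 0.327) = 0.790
~((q ∨ p) ∨ ~r) = 1 − 0.790 = 0.210
~((q ∨ p) ∨ ~r) ∨ p = max(0.210, 0.790) = 0.790
(~((q ∨ p) ∨ ~r) ∨ p) ∨ q = max(0.790, 0.419) = 0.790
~((~((q ∨ p) ∨ ~r) ∨ p) ∨ q) = 1 − 0.790 = 0.210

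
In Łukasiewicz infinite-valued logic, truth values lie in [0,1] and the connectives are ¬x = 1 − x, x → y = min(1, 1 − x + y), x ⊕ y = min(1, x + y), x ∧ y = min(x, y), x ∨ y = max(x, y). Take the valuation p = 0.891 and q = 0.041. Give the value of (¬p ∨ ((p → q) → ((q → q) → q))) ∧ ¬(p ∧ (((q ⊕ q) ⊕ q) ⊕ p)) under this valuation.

0.109

¬p = 1 − 0.891 = 0.109
p → q = min(1, 1 − 0.891 + 0.041) = min(1, 0.150) = 0.150
q → q = min(1, 1 − 0.041 + 0.041) = min(1, 1.000) = 1.000
(q → q) → q = min(1, 1 − 1.000 + 0.041) = min(1, 0.041) = 0.041
(p → q) → ((q → q) → q) = min(1, 1 − 0.150 + 0.041) = min(1, 0.891) = 0.891
¬p ∨ ((p → q) → ((q → q) → q)) = max(0.109, 0.891) = 0.891
q ⊕ q = min(1, 0.041 + 0.041) = min(1, 0.082) = 0.082
(q ⊕ q) ⊕ q = min(1, 0.082 + 0.041) = min(1, 0.123) = 0.123
((q ⊕ q) ⊕ q) ⊕ p = min(1, 0.123 + 0.891) = min(1, 1.014) = 1.000
p ∧ (((q ⊕ q) ⊕ q) ⊕ p) = min(0.891, 1.000) = 0.891
¬(p ∧ (((q ⊕ q) ⊕ q) ⊕ p)) = 1 − 0.891 = 0.109
(¬p ∨ ((p → q) → ((q → q) → q))) ∧ ¬(p ∧ (((q ⊕ q) ⊕ q) ⊕ p)) = min(0.891, 0.109) = 0.109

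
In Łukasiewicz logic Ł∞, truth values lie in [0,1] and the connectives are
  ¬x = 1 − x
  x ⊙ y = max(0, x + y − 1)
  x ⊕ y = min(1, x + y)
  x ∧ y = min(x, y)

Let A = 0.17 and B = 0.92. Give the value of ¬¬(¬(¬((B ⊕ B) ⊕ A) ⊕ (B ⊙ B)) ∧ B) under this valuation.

B ⊕ B = min(1, 0.92 + 0.92) = min(1, 1.84) = 1.00
(B ⊕ B) ⊕ A = min(1, 1.00 + 0.17) = min(1, 1.17) = 1.00
¬((B ⊕ B) ⊕ A) = 1 − 1.00 = 0.00
B ⊙ B = max(0, 0.92 + 0.92 − 1) = max(0, 0.84) = 0.84
¬((B ⊕ B) ⊕ A) ⊕ (B ⊙ B) = min(1, 0.00 + 0.84) = min(1, 0.84) = 0.84
¬(¬((B ⊕ B) ⊕ A) ⊕ (B ⊙ B)) = 1 − 0.84 = 0.16
¬(¬((B ⊕ B) ⊕ A) ⊕ (B ⊙ B)) ∧ B = min(0.16, 0.92) = 0.16
¬(¬(¬((B ⊕ B) ⊕ A) ⊕ (B ⊙ B)) ∧ B) = 1 − 0.16 = 0.84
¬¬(¬(¬((B ⊕ B) ⊕ A) ⊕ (B ⊙ B)) ∧ B) = 1 − 0.84 = 0.16

0.16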